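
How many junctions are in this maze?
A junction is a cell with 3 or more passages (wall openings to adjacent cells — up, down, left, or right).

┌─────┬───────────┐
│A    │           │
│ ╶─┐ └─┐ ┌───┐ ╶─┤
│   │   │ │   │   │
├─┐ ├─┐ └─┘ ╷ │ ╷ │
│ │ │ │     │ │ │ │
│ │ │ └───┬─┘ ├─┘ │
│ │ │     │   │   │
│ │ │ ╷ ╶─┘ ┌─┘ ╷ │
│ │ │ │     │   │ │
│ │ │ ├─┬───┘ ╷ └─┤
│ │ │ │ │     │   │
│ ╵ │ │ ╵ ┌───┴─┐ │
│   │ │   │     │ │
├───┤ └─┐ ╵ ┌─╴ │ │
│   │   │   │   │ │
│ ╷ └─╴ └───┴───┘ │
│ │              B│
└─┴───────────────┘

Checking each cell for number of passages:

Junctions found (3+ passages):
  (0, 4): 3 passages
  (0, 7): 3 passages
  (1, 7): 3 passages
  (3, 2): 3 passages
  (3, 3): 3 passages
  (3, 8): 3 passages
  (4, 7): 3 passages
  (6, 4): 3 passages
  (8, 3): 3 passages
Total junctions: 9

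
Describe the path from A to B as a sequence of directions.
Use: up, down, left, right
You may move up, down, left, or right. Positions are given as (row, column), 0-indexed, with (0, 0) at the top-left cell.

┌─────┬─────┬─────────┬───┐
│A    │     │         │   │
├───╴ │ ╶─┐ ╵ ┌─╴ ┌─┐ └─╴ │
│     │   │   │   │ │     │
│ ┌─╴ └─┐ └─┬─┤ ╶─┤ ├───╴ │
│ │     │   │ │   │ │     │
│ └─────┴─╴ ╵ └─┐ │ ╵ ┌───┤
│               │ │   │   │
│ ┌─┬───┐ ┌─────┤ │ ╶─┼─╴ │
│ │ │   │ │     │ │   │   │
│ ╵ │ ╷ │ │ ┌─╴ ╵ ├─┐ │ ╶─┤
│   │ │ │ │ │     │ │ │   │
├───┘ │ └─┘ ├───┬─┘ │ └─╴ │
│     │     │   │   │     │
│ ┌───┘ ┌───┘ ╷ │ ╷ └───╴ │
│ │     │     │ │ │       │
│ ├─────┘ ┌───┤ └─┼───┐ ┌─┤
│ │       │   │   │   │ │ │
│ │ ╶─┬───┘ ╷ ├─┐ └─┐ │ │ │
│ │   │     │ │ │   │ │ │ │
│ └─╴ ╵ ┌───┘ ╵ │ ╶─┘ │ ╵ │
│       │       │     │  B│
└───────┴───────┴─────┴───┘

Finding the path and converting it to directions:
Path through cells: (0,0) → (0,1) → (0,2) → (1,2) → (1,1) → (1,0) → (2,0) → (3,0) → (3,1) → (3,2) → (3,3) → (3,4) → (3,5) → (2,5) → (2,4) → (1,4) → (1,3) → (0,3) → (0,4) → (0,5) → (1,5) → (1,6) → (0,6) → (0,7) → (0,8) → (0,9) → (0,10) → (1,10) → (1,11) → (1,12) → (2,12) → (2,11) → (2,10) → (3,10) → (3,9) → (4,9) → (4,10) → (5,10) → (6,10) → (6,11) → (6,12) → (7,12) → (7,11) → (8,11) → (9,11) → (10,11) → (10,12)
Directions: right, right, down, left, left, down, down, right, right, right, right, right, up, left, up, left, up, right, right, down, right, up, right, right, right, right, down, right, right, down, left, left, down, left, down, right, down, down, right, right, down, left, down, down, down, right

Solution:

┌─────┬─────┬─────────┬───┐
│A → ↓│↱ → ↓│↱ → → → ↓│   │
├───╴ │ ╶─┐ ╵ ┌─╴ ┌─┐ └─╴ │
│↓ ← ↲│↑ ↰│↳ ↑│   │ │↳ → ↓│
│ ┌─╴ └─┐ └─┬─┤ ╶─┤ ├───╴ │
│↓│     │↑ ↰│ │   │ │↓ ← ↲│
│ └─────┴─╴ ╵ └─┐ │ ╵ ┌───┤
│↳ → → → → ↑    │ │↓ ↲│   │
│ ┌─┬───┐ ┌─────┤ │ ╶─┼─╴ │
│ │ │   │ │     │ │↳ ↓│   │
│ ╵ │ ╷ │ │ ┌─╴ ╵ ├─┐ │ ╶─┤
│   │ │ │ │ │     │ │↓│   │
├───┘ │ └─┘ ├───┬─┘ │ └─╴ │
│     │     │   │   │↳ → ↓│
│ ┌───┘ ┌───┘ ╷ │ ╷ └───╴ │
│ │     │     │ │ │    ↓ ↲│
│ ├─────┘ ┌───┤ └─┼───┐ ┌─┤
│ │       │   │   │   │↓│ │
│ │ ╶─┬───┘ ╷ ├─┐ └─┐ │ │ │
│ │   │     │ │ │   │ │↓│ │
│ └─╴ ╵ ┌───┘ ╵ │ ╶─┘ │ ╵ │
│       │       │     │↳ B│
└───────┴───────┴─────┴───┘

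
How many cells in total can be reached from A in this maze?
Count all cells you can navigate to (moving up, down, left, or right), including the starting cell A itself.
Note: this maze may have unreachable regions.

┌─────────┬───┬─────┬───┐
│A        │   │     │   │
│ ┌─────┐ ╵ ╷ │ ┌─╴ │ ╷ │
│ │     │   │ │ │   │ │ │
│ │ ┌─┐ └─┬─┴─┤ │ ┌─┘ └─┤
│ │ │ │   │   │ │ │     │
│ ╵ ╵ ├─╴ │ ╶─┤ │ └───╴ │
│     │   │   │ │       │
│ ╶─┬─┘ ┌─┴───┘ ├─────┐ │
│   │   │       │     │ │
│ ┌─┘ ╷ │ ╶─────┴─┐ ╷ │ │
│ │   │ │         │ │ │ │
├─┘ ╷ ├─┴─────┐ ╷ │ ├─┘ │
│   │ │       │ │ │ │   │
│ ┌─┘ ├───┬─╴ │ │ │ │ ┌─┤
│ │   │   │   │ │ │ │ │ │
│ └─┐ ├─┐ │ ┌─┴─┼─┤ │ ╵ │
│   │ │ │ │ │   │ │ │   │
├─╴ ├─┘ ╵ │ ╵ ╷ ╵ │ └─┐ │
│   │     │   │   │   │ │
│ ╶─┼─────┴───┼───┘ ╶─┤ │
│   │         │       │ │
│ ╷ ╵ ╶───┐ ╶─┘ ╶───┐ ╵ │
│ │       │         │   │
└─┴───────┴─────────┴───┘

Using BFS/flood-fill to find all reachable cells from A:
Maze size: 12 × 12 = 144 total cells
25 cell(s) are walled off and cannot be reached from A.
Reachable cells: 119

Reachable region (· marks reachable cells):

┌─────────┬───┬─────┬───┐
│A · · · ·│· ·│· · ·│· ·│
│ ┌─────┐ ╵ ╷ │ ┌─╴ │ ╷ │
│·│· · ·│· ·│·│·│· ·│·│·│
│ │ ┌─┐ └─┬─┴─┤ │ ┌─┘ └─┤
│·│·│·│· ·│   │·│·│· · ·│
│ ╵ ╵ ├─╴ │ ╶─┤ │ └───╴ │
│· · ·│· ·│   │·│· · · ·│
│ ╶─┬─┘ ┌─┴───┘ ├─────┐ │
│· ·│· ·│· · · ·│· · ·│·│
│ ┌─┘ ╷ │ ╶─────┴─┐ ╷ │ │
│·│· ·│·│· · · · ·│·│·│·│
├─┘ ╷ ├─┴─────┐ ╷ │ ├─┘ │
│· ·│·│       │·│·│·│· ·│
│ ┌─┘ ├───┬─╴ │ │ │ │ ┌─┤
│·│· ·│   │   │·│·│·│·│·│
│ └─┐ ├─┐ │ ┌─┴─┼─┤ │ ╵ │
│· ·│·│ │ │ │   │ │·│· ·│
├─╴ ├─┘ ╵ │ ╵ ╷ ╵ │ └─┐ │
│· ·│     │   │   │· ·│·│
│ ╶─┼─────┴───┼───┘ ╶─┤ │
│· ·│· · · · ·│· · · ·│·│
│ ╷ ╵ ╶───┐ ╶─┘ ╶───┐ ╵ │
│·│· · · ·│· · · · ·│· ·│
└─┴───────┴─────────┴───┘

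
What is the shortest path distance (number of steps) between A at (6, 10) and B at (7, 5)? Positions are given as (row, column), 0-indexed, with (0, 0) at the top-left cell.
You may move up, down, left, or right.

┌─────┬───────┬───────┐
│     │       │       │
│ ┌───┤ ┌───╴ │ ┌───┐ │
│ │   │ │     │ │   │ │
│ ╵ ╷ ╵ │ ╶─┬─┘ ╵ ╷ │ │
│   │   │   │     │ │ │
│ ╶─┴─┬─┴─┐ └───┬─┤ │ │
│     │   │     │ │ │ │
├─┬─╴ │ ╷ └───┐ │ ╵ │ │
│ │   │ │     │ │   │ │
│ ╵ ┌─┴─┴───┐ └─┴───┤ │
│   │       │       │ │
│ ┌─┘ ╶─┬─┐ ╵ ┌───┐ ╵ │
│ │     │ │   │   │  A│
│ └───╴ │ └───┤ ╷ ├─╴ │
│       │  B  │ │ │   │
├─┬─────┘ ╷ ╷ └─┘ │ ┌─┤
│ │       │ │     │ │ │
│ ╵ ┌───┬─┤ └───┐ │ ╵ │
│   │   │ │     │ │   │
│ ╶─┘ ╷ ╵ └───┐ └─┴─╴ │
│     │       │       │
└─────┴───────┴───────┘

Finding path from (6, 10) to (7, 5):
Path: (6,10) → (7,10) → (7,9) → (8,9) → (9,9) → (9,10) → (10,10) → (10,9) → (10,8) → (10,7) → (9,7) → (9,6) → (9,5) → (8,5) → (7,5)
Distance: 14 steps

Solution:

┌─────┬───────┬───────┐
│     │       │       │
│ ┌───┤ ┌───╴ │ ┌───┐ │
│ │   │ │     │ │   │ │
│ ╵ ╷ ╵ │ ╶─┬─┘ ╵ ╷ │ │
│   │   │   │     │ │ │
│ ╶─┴─┬─┴─┐ └───┬─┤ │ │
│     │   │     │ │ │ │
├─┬─╴ │ ╷ └───┐ │ ╵ │ │
│ │   │ │     │ │   │ │
│ ╵ ┌─┴─┴───┐ └─┴───┤ │
│   │       │       │ │
│ ┌─┘ ╶─┬─┐ ╵ ┌───┐ ╵ │
│ │     │ │   │   │  A│
│ └───╴ │ └───┤ ╷ ├─╴ │
│       │  B  │ │ │↓ ↲│
├─┬─────┘ ╷ ╷ └─┘ │ ┌─┤
│ │       │↑│     │↓│ │
│ ╵ ┌───┬─┤ └───┐ │ ╵ │
│   │   │ │↑ ← ↰│ │↳ ↓│
│ ╶─┘ ╷ ╵ └───┐ └─┴─╴ │
│     │       │↑ ← ← ↲│
└─────┴───────┴───────┘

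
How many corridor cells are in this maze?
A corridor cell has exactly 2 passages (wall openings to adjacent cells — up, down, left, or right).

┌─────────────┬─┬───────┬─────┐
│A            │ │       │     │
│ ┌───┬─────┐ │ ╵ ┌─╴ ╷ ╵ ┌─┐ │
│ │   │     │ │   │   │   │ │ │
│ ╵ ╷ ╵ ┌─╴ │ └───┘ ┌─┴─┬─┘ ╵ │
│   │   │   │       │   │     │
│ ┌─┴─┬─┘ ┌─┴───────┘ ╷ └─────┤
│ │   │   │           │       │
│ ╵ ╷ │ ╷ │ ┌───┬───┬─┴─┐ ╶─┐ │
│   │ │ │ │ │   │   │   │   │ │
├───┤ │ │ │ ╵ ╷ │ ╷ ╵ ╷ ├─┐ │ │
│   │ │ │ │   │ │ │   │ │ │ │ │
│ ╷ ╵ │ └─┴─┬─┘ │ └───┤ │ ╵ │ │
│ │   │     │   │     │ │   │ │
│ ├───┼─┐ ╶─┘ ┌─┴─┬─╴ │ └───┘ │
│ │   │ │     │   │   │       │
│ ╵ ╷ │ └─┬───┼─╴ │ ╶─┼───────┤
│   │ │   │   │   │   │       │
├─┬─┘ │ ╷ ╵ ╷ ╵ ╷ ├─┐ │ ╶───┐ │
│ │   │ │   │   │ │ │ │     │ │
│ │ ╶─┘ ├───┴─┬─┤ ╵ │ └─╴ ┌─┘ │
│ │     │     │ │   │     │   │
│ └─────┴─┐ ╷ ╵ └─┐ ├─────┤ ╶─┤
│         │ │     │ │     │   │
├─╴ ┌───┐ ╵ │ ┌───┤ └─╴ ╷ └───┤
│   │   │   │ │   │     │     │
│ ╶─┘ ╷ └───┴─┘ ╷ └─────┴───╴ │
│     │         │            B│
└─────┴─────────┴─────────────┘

Counting cells with exactly 2 passages:
Total corridor cells: 178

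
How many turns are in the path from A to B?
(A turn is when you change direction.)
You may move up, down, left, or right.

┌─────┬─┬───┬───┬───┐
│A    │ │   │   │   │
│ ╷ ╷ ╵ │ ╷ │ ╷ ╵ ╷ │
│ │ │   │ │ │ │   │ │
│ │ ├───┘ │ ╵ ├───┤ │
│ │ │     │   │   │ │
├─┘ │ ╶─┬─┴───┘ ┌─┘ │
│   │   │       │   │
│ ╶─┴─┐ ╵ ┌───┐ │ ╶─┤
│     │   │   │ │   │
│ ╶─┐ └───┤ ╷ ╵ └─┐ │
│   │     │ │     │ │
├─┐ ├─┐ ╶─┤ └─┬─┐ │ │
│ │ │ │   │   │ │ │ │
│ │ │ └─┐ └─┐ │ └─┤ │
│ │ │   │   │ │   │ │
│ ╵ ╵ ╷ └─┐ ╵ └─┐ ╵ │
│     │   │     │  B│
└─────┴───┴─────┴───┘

Directions: right, down, down, down, left, down, right, right, down, right, down, right, down, right, down, right, up, up, left, up, up, right, down, right, up, up, left, left, left, down, left, up, left, up, right, right, up, up, right, down, down, right, up, up, right, down, right, up, right, down, down, down, left, down, right, down, down, down, down
Number of turns: 41

Solution:

┌─────┬─┬───┬───┬───┐
│A ↓  │ │↱ ↓│↱ ↓│↱ ↓│
│ ╷ ╷ ╵ │ ╷ │ ╷ ╵ ╷ │
│ │↓│   │↑│↓│↑│↳ ↑│↓│
│ │ ├───┘ │ ╵ ├───┤ │
│ │↓│↱ → ↑│↳ ↑│   │↓│
├─┘ │ ╶─┬─┴───┘ ┌─┘ │
│↓ ↲│↑ ↰│↓ ← ← ↰│↓ ↲│
│ ╶─┴─┐ ╵ ┌───┐ │ ╶─┤
│↳ → ↓│↑ ↲│↱ ↓│↑│↳ ↓│
│ ╶─┐ └───┤ ╷ ╵ └─┐ │
│   │↳ ↓  │↑│↳ ↑  │↓│
├─┐ ├─┐ ╶─┤ └─┬─┐ │ │
│ │ │ │↳ ↓│↑ ↰│ │ │↓│
│ │ │ └─┐ └─┐ │ └─┤ │
│ │ │   │↳ ↓│↑│   │↓│
│ ╵ ╵ ╷ └─┐ ╵ └─┐ ╵ │
│     │   │↳ ↑  │  B│
└─────┴───┴─────┴───┘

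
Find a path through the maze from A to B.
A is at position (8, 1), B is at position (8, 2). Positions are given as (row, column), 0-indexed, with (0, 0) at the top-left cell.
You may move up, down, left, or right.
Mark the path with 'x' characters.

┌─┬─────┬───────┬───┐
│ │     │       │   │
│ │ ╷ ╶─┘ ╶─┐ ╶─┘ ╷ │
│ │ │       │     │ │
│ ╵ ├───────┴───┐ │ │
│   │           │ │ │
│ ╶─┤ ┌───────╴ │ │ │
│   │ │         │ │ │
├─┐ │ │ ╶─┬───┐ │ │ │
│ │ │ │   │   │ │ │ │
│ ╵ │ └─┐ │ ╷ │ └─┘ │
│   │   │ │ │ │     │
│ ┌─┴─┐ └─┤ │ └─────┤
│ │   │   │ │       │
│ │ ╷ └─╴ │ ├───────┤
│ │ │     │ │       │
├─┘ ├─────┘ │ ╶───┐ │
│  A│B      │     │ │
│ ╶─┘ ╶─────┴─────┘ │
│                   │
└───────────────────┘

Finding the shortest path from (8, 1) to (8, 2):
Path length: 5 steps
Directions: left → down → right → right → up

Solution:

┌─┬─────┬───────┬───┐
│ │     │       │   │
│ │ ╷ ╶─┘ ╶─┐ ╶─┘ ╷ │
│ │ │       │     │ │
│ ╵ ├───────┴───┐ │ │
│   │           │ │ │
│ ╶─┤ ┌───────╴ │ │ │
│   │ │         │ │ │
├─┐ │ │ ╶─┬───┐ │ │ │
│ │ │ │   │   │ │ │ │
│ ╵ │ └─┐ │ ╷ │ └─┘ │
│   │   │ │ │ │     │
│ ┌─┴─┐ └─┤ │ └─────┤
│ │   │   │ │       │
│ │ ╷ └─╴ │ ├───────┤
│ │ │     │ │       │
├─┘ ├─────┘ │ ╶───┐ │
│x A│B      │     │ │
│ ╶─┘ ╶─────┴─────┘ │
│x x x              │
└───────────────────┘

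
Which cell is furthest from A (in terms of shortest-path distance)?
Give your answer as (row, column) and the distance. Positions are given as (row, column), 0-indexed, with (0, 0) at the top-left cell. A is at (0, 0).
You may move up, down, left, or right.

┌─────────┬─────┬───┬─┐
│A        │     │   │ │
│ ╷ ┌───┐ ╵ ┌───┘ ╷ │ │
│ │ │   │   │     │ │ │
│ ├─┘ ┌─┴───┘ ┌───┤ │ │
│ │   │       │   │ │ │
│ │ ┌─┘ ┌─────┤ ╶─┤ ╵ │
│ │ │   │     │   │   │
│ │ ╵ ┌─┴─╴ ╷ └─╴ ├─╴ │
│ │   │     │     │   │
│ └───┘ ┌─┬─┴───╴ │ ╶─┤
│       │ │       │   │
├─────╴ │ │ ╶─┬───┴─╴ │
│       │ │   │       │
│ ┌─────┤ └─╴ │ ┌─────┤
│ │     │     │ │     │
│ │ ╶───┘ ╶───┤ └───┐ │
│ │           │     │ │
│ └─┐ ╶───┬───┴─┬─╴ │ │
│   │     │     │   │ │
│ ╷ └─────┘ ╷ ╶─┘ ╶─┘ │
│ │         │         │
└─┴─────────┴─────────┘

Computing BFS distances from A to all cells:
Furthest cell: (1, 3)
Distance: 62 steps

Path from A to the furthest cell:

┌─────────┬─────┬───┬─┐
│A        │     │↓ ↰│ │
│ ╷ ┌───┐ ╵ ┌───┘ ╷ │ │
│↓│ │↱ B│   │↓ ← ↲│↑│ │
│ ├─┘ ┌─┴───┘ ┌───┤ │ │
│↓│↱ ↑│↓ ← ← ↲│   │↑│ │
│ │ ┌─┘ ┌─────┤ ╶─┤ ╵ │
│↓│↑│↓ ↲│     │   │↑ ↰│
│ │ ╵ ┌─┴─╴ ╷ └─╴ ├─╴ │
│↓│↑ ↲│     │     │↱ ↑│
│ └───┘ ┌─┬─┴───╴ │ ╶─┤
│↳ → → ↓│ │       │↑ ↰│
├─────╴ │ │ ╶─┬───┴─╴ │
│↓ ← ← ↲│ │   │↱ → → ↑│
│ ┌─────┤ └─╴ │ ┌─────┤
│↓│     │     │↑│     │
│ │ ╶───┘ ╶───┤ └───┐ │
│↓│           │↑ ← ↰│ │
│ └─┐ ╶───┬───┴─┬─╴ │ │
│↳ ↓│     │↱ ↓  │↱ ↑│ │
│ ╷ └─────┘ ╷ ╶─┘ ╶─┘ │
│ │↳ → → → ↑│↳ → ↑    │
└─┴─────────┴─────────┘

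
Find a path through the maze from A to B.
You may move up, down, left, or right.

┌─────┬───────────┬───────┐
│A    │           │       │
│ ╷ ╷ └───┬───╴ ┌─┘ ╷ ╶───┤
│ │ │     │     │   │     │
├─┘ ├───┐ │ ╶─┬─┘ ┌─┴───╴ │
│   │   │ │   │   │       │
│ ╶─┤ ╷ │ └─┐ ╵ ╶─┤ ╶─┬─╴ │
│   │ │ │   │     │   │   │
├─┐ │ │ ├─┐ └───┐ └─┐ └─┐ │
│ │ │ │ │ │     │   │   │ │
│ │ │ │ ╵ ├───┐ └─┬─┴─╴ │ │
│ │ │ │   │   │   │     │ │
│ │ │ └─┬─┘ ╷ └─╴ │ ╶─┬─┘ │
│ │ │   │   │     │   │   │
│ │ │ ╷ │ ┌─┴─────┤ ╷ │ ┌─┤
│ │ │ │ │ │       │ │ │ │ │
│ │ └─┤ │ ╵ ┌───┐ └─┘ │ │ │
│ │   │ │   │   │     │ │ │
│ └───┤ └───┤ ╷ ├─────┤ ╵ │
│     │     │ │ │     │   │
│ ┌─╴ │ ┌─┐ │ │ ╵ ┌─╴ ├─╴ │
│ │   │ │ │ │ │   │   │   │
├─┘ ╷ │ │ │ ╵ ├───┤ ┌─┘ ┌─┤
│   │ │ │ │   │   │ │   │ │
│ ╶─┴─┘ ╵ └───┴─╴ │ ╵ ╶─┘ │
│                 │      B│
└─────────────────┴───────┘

Finding the shortest path through the maze:
Path length: 60 steps
Directions: right → right → down → right → right → down → down → right → down → right → right → down → right → down → left → left → up → left → down → left → down → down → right → up → right → right → right → down → right → right → up → up → left → up → right → right → up → left → up → left → up → right → right → right → down → down → down → down → left → down → down → down → right → down → left → down → left → down → right → right

Solution:

┌─────┬───────────┬───────┐
│A → ↓│           │       │
│ ╷ ╷ └───┬───╴ ┌─┘ ╷ ╶───┤
│ │ │↳ → ↓│     │   │     │
├─┘ ├───┐ │ ╶─┬─┘ ┌─┴───╴ │
│   │   │↓│   │   │↱ → → ↓│
│ ╶─┤ ╷ │ └─┐ ╵ ╶─┤ ╶─┬─╴ │
│   │ │ │↳ ↓│     │↑ ↰│  ↓│
├─┐ │ │ ├─┐ └───┐ └─┐ └─┐ │
│ │ │ │ │ │↳ → ↓│   │↑ ↰│↓│
│ │ │ │ ╵ ├───┐ └─┬─┴─╴ │ │
│ │ │ │   │↓ ↰│↳ ↓│↱ → ↑│↓│
│ │ │ └─┬─┘ ╷ └─╴ │ ╶─┬─┘ │
│ │ │   │↓ ↲│↑ ← ↲│↑ ↰│↓ ↲│
│ │ │ ╷ │ ┌─┴─────┤ ╷ │ ┌─┤
│ │ │ │ │↓│↱ → → ↓│ │↑│↓│ │
│ │ └─┤ │ ╵ ┌───┐ └─┘ │ │ │
│ │   │ │↳ ↑│   │↳ → ↑│↓│ │
│ └───┤ └───┤ ╷ ├─────┤ ╵ │
│     │     │ │ │     │↳ ↓│
│ ┌─╴ │ ┌─┐ │ │ ╵ ┌─╴ ├─╴ │
│ │   │ │ │ │ │   │   │↓ ↲│
├─┘ ╷ │ │ │ ╵ ├───┤ ┌─┘ ┌─┤
│   │ │ │ │   │   │ │↓ ↲│ │
│ ╶─┴─┘ ╵ └───┴─╴ │ ╵ ╶─┘ │
│                 │  ↳ → B│
└─────────────────┴───────┘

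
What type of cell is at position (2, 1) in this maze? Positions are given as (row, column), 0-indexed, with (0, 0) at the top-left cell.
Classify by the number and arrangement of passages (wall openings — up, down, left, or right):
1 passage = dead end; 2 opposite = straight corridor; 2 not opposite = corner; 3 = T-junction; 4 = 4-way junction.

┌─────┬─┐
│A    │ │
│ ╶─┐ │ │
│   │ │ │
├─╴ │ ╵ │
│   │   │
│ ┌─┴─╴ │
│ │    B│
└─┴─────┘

Checking cell at (2, 1):
Number of passages: 2
Cell type: corner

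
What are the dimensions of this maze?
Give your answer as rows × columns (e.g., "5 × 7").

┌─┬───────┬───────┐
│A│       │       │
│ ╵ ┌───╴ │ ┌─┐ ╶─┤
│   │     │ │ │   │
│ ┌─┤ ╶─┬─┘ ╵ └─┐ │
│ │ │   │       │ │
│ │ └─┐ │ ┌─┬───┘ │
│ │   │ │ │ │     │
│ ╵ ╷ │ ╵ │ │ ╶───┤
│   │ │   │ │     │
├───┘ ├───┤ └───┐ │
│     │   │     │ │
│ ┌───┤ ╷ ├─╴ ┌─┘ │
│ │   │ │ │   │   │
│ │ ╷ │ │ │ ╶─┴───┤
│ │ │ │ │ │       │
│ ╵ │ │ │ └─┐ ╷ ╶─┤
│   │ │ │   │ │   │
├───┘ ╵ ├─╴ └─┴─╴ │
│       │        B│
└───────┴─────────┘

Counting the maze dimensions:
Rows (vertical): 10
Columns (horizontal): 9
Dimensions: 10 × 9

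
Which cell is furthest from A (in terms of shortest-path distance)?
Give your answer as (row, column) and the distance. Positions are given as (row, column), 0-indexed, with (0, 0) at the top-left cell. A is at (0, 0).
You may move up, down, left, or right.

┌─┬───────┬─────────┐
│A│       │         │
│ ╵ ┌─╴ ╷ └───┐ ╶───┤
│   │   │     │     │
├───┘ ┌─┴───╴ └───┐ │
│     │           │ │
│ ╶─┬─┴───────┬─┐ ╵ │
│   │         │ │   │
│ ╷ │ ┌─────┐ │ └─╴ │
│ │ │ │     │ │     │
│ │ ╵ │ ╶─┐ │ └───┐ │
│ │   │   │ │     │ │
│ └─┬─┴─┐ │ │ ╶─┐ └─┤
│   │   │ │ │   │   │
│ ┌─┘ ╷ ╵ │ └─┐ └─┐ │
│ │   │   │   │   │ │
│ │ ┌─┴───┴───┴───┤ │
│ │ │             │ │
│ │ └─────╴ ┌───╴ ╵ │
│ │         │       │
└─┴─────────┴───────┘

Computing BFS distances from A to all cells:
Furthest cell: (7, 6)
Distance: 57 steps

Path from A to the furthest cell:

┌─┬───────┬─────────┐
│A│↱ → ↓  │         │
│ ╵ ┌─╴ ╷ └───┐ ╶───┤
│↳ ↑│↓ ↲│     │     │
├───┘ ┌─┴───╴ └───┐ │
│↓ ← ↲│           │ │
│ ╶─┬─┴───────┬─┐ ╵ │
│↳ ↓│↱ → → → ↓│ │   │
│ ╷ │ ┌─────┐ │ └─╴ │
│ │↓│↑│↱ → ↓│↓│     │
│ │ ╵ │ ╶─┐ │ └───┐ │
│ │↳ ↑│↑ ↰│↓│↳ → ↓│ │
│ └─┬─┴─┐ │ │ ╶─┐ └─┤
│   │↱ ↓│↑│↓│   │↳ ↓│
│ ┌─┘ ╷ ╵ │ └─┐ └─┐ │
│ │↱ ↑│↳ ↑│↳ B│   │↓│
│ │ ┌─┴───┴───┴───┤ │
│ │↑│      ↓ ← ← ↰│↓│
│ │ └─────╴ ┌───╴ ╵ │
│ │↑ ← ← ← ↲│    ↑ ↲│
└─┴─────────┴───────┘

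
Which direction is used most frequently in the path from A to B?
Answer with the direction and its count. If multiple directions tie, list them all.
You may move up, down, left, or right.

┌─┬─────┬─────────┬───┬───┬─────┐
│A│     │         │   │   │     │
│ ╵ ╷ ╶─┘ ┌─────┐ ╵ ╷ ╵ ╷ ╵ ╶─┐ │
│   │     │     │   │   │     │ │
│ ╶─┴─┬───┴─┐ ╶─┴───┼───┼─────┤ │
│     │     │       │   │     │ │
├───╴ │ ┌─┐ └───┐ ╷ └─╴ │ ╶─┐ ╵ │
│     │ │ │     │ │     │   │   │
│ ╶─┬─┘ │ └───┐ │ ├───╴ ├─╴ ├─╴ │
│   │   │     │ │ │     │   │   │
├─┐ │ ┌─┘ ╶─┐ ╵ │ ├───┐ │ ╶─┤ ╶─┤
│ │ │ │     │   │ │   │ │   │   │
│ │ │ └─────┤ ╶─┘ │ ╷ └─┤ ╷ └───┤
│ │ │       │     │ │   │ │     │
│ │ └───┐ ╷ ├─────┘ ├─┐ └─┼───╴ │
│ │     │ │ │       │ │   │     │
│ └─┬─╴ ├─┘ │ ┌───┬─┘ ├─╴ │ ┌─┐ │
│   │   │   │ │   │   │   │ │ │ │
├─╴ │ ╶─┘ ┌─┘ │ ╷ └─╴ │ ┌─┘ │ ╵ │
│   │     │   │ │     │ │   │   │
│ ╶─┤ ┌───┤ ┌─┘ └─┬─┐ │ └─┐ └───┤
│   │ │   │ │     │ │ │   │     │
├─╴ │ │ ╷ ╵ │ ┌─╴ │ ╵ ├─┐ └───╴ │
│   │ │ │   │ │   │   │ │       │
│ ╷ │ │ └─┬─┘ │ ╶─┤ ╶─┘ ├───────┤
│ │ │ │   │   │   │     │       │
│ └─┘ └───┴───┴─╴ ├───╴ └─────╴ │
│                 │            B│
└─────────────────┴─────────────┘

Directions: down, down, right, right, down, left, left, down, right, down, down, down, right, right, down, left, down, down, down, down, down, right, right, right, right, right, right, up, left, up, right, up, left, up, up, right, down, right, right, down, down, left, down, right, right, down, right, right, right, right
Counts: {'down': 18, 'right': 21, 'left': 6, 'up': 5}
Most common: right (21 times)

Solution:

┌─┬─────┬─────────┬───┬───┬─────┐
│A│     │         │   │   │     │
│ ╵ ╷ ╶─┘ ┌─────┐ ╵ ╷ ╵ ╷ ╵ ╶─┐ │
│↓  │     │     │   │   │     │ │
│ ╶─┴─┬───┴─┐ ╶─┴───┼───┼─────┤ │
│↳ → ↓│     │       │   │     │ │
├───╴ │ ┌─┐ └───┐ ╷ └─╴ │ ╶─┐ ╵ │
│↓ ← ↲│ │ │     │ │     │   │   │
│ ╶─┬─┘ │ └───┐ │ ├───╴ ├─╴ ├─╴ │
│↳ ↓│   │     │ │ │     │   │   │
├─┐ │ ┌─┘ ╶─┐ ╵ │ ├───┐ │ ╶─┤ ╶─┤
│ │↓│ │     │   │ │   │ │   │   │
│ │ │ └─────┤ ╶─┘ │ ╷ └─┤ ╷ └───┤
│ │↓│       │     │ │   │ │     │
│ │ └───┐ ╷ ├─────┘ ├─┐ └─┼───╴ │
│ │↳ → ↓│ │ │       │ │   │     │
│ └─┬─╴ ├─┘ │ ┌───┬─┘ ├─╴ │ ┌─┐ │
│   │↓ ↲│   │ │↱ ↓│   │   │ │ │ │
├─╴ │ ╶─┘ ┌─┘ │ ╷ └─╴ │ ┌─┘ │ ╵ │
│   │↓    │   │↑│↳ → ↓│ │   │   │
│ ╶─┤ ┌───┤ ┌─┘ └─┬─┐ │ └─┐ └───┤
│   │↓│   │ │  ↑ ↰│ │↓│   │     │
├─╴ │ │ ╷ ╵ │ ┌─╴ │ ╵ ├─┐ └───╴ │
│   │↓│ │   │ │↱ ↑│↓ ↲│ │       │
│ ╷ │ │ └─┬─┘ │ ╶─┤ ╶─┘ ├───────┤
│ │ │↓│   │   │↑ ↰│↳ → ↓│       │
│ └─┘ └───┴───┴─╴ ├───╴ └─────╴ │
│    ↳ → → → → → ↑│    ↳ → → → B│
└─────────────────┴─────────────┘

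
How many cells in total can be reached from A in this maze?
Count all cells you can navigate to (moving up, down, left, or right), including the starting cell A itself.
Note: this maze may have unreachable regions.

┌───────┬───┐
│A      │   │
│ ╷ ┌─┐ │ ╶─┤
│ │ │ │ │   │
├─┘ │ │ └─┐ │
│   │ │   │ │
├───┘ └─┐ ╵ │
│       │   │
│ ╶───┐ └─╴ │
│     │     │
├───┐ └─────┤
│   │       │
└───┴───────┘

Using BFS/flood-fill to find all reachable cells from A:
Maze size: 6 × 6 = 36 total cells
2 cell(s) are walled off and cannot be reached from A.
Reachable cells: 34

Reachable region (· marks reachable cells):

┌───────┬───┐
│A · · ·│· ·│
│ ╷ ┌─┐ │ ╶─┤
│·│·│·│·│· ·│
├─┘ │ │ └─┐ │
│· ·│·│· ·│·│
├───┘ └─┐ ╵ │
│· · · ·│· ·│
│ ╶───┐ └─╴ │
│· · ·│· · ·│
├───┐ └─────┤
│   │· · · ·│
└───┴───────┘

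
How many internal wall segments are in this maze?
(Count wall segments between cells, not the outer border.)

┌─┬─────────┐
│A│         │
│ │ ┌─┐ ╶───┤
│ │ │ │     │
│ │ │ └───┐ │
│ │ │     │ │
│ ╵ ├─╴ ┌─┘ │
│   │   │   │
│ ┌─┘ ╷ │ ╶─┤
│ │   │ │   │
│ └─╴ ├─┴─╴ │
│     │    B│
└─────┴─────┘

Counting internal wall segments:
Total internal walls: 25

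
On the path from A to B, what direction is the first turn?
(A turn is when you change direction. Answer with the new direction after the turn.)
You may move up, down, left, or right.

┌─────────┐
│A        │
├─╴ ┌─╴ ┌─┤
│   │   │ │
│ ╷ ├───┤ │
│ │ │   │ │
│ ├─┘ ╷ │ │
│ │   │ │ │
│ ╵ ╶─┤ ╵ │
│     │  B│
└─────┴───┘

Directions: right, down, left, down, down, down, right, up, right, up, right, down, down, right
First turn direction: down

Solution:

┌─────────┐
│A ↓      │
├─╴ ┌─╴ ┌─┤
│↓ ↲│   │ │
│ ╷ ├───┤ │
│↓│ │↱ ↓│ │
│ ├─┘ ╷ │ │
│↓│↱ ↑│↓│ │
│ ╵ ╶─┤ ╵ │
│↳ ↑  │↳ B│
└─────┴───┘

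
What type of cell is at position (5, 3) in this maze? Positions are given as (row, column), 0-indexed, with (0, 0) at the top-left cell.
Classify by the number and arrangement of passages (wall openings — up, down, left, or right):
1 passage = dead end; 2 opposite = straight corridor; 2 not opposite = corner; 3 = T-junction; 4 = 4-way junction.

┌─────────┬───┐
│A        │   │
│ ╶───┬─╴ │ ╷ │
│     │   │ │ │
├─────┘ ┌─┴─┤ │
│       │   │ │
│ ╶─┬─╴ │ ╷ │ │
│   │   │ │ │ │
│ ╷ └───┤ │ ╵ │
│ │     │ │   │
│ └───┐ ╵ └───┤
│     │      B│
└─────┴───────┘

Checking cell at (5, 3):
Number of passages: 2
Cell type: corner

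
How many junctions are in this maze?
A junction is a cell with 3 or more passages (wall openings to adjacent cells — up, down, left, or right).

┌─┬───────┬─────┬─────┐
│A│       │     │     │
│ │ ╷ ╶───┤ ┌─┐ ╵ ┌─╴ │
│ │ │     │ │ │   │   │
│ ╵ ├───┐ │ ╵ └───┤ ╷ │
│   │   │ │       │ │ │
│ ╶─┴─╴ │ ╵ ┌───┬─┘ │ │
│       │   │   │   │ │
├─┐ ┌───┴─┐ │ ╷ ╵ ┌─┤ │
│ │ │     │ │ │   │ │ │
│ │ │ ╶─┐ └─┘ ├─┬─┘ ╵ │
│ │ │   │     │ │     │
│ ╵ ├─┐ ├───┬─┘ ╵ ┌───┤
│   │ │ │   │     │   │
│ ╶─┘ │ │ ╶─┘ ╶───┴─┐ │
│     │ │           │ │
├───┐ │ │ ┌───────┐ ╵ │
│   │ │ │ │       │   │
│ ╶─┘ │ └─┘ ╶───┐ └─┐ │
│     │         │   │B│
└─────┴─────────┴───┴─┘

Checking each cell for number of passages:

Junctions found (3+ passages):
  (0, 2): 3 passages
  (1, 10): 3 passages
  (2, 0): 3 passages
  (2, 5): 3 passages
  (2, 6): 3 passages
  (3, 1): 3 passages
  (3, 5): 3 passages
  (5, 9): 3 passages
  (6, 0): 3 passages
  (6, 7): 3 passages
  (7, 2): 3 passages
  (7, 4): 3 passages
  (7, 6): 3 passages
  (8, 10): 3 passages
  (9, 5): 3 passages
Total junctions: 15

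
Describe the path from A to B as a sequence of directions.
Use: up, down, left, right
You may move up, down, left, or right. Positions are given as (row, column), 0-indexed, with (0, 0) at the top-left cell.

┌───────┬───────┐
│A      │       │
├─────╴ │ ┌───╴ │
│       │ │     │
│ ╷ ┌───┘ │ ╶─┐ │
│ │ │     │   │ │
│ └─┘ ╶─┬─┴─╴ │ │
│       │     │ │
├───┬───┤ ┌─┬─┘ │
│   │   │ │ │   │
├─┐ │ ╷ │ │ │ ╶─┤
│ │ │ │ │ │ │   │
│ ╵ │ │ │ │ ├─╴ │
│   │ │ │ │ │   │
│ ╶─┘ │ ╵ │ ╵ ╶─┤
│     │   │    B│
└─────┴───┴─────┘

Finding the path and converting it to directions:
Path through cells: (0,0) → (0,1) → (0,2) → (0,3) → (1,3) → (1,2) → (1,1) → (1,0) → (2,0) → (3,0) → (3,1) → (3,2) → (2,2) → (2,3) → (2,4) → (1,4) → (0,4) → (0,5) → (0,6) → (0,7) → (1,7) → (2,7) → (3,7) → (4,7) → (4,6) → (5,6) → (5,7) → (6,7) → (6,6) → (7,6) → (7,7)
Directions: right, right, right, down, left, left, left, down, down, right, right, up, right, right, up, up, right, right, right, down, down, down, down, left, down, right, down, left, down, right

Solution:

┌───────┬───────┐
│A → → ↓│↱ → → ↓│
├─────╴ │ ┌───╴ │
│↓ ← ← ↲│↑│    ↓│
│ ╷ ┌───┘ │ ╶─┐ │
│↓│ │↱ → ↑│   │↓│
│ └─┘ ╶─┬─┴─╴ │ │
│↳ → ↑  │     │↓│
├───┬───┤ ┌─┬─┘ │
│   │   │ │ │↓ ↲│
├─┐ │ ╷ │ │ │ ╶─┤
│ │ │ │ │ │ │↳ ↓│
│ ╵ │ │ │ │ ├─╴ │
│   │ │ │ │ │↓ ↲│
│ ╶─┘ │ ╵ │ ╵ ╶─┤
│     │   │  ↳ B│
└─────┴───┴─────┘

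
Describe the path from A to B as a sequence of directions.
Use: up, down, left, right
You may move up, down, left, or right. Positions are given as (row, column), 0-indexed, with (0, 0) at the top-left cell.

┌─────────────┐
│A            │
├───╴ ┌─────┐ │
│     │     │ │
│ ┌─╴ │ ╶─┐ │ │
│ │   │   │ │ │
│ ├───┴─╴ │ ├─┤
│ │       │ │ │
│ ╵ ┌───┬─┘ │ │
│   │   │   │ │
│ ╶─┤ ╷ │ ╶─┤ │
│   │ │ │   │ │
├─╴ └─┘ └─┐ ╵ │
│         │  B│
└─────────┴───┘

Finding the path and converting it to directions:
Path through cells: (0,0) → (0,1) → (0,2) → (1,2) → (1,1) → (1,0) → (2,0) → (3,0) → (4,0) → (4,1) → (3,1) → (3,2) → (3,3) → (3,4) → (2,4) → (2,3) → (1,3) → (1,4) → (1,5) → (2,5) → (3,5) → (4,5) → (4,4) → (5,4) → (5,5) → (6,5) → (6,6)
Directions: right, right, down, left, left, down, down, down, right, up, right, right, right, up, left, up, right, right, down, down, down, left, down, right, down, right

Solution:

┌─────────────┐
│A → ↓        │
├───╴ ┌─────┐ │
│↓ ← ↲│↱ → ↓│ │
│ ┌─╴ │ ╶─┐ │ │
│↓│   │↑ ↰│↓│ │
│ ├───┴─╴ │ ├─┤
│↓│↱ → → ↑│↓│ │
│ ╵ ┌───┬─┘ │ │
│↳ ↑│   │↓ ↲│ │
│ ╶─┤ ╷ │ ╶─┤ │
│   │ │ │↳ ↓│ │
├─╴ └─┘ └─┐ ╵ │
│         │↳ B│
└─────────┴───┘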